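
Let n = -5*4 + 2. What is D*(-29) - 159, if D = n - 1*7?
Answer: 566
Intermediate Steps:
n = -18 (n = -20 + 2 = -18)
D = -25 (D = -18 - 1*7 = -18 - 7 = -25)
D*(-29) - 159 = -25*(-29) - 159 = 725 - 159 = 566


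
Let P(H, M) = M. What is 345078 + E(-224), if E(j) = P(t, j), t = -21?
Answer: 344854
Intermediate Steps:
E(j) = j
345078 + E(-224) = 345078 - 224 = 344854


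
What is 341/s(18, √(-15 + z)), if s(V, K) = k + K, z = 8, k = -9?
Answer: -279/8 - 31*I*√7/8 ≈ -34.875 - 10.252*I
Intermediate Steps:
s(V, K) = -9 + K
341/s(18, √(-15 + z)) = 341/(-9 + √(-15 + 8)) = 341/(-9 + √(-7)) = 341/(-9 + I*√7)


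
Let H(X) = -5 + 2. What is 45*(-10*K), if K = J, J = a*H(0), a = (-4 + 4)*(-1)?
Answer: 0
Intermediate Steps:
a = 0 (a = 0*(-1) = 0)
H(X) = -3
J = 0 (J = 0*(-3) = 0)
K = 0
45*(-10*K) = 45*(-10*0) = 45*0 = 0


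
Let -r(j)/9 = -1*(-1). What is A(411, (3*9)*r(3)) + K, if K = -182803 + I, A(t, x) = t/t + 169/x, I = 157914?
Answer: -6047953/243 ≈ -24889.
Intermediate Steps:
r(j) = -9 (r(j) = -(-9)*(-1) = -9*1 = -9)
A(t, x) = 1 + 169/x
K = -24889 (K = -182803 + 157914 = -24889)
A(411, (3*9)*r(3)) + K = (169 + (3*9)*(-9))/(((3*9)*(-9))) - 24889 = (169 + 27*(-9))/((27*(-9))) - 24889 = (169 - 243)/(-243) - 24889 = -1/243*(-74) - 24889 = 74/243 - 24889 = -6047953/243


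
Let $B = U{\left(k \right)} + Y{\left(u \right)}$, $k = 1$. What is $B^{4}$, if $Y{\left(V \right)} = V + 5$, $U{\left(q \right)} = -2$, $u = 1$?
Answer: $256$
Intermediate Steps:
$Y{\left(V \right)} = 5 + V$
$B = 4$ ($B = -2 + \left(5 + 1\right) = -2 + 6 = 4$)
$B^{4} = 4^{4} = 256$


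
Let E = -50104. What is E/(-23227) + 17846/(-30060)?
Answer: 545808599/349101810 ≈ 1.5635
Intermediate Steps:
E/(-23227) + 17846/(-30060) = -50104/(-23227) + 17846/(-30060) = -50104*(-1/23227) + 17846*(-1/30060) = 50104/23227 - 8923/15030 = 545808599/349101810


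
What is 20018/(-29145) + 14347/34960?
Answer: -56337193/203781840 ≈ -0.27646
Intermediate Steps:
20018/(-29145) + 14347/34960 = 20018*(-1/29145) + 14347*(1/34960) = -20018/29145 + 14347/34960 = -56337193/203781840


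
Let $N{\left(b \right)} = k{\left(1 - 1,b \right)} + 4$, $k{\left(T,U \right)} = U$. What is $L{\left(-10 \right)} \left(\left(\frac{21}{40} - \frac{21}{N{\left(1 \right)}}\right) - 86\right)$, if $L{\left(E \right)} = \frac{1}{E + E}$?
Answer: $\frac{3587}{800} \approx 4.4837$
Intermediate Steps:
$N{\left(b \right)} = 4 + b$ ($N{\left(b \right)} = b + 4 = 4 + b$)
$L{\left(E \right)} = \frac{1}{2 E}$
$L{\left(-10 \right)} \left(\left(\frac{21}{40} - \frac{21}{N{\left(1 \right)}}\right) - 86\right) = \frac{1}{2 \left(-10\right)} \left(\left(\frac{21}{40} - \frac{21}{4 + 1}\right) - 86\right) = \frac{1}{2} \left(- \frac{1}{10}\right) \left(\left(21 \cdot \frac{1}{40} - \frac{21}{5}\right) - 86\right) = - \frac{\left(\frac{21}{40} - \frac{21}{5}\right) - 86}{20} = - \frac{- \frac{147}{40} - 86}{20} = \left(- \frac{1}{20}\right) \left(- \frac{3587}{40}\right) = \frac{3587}{800}$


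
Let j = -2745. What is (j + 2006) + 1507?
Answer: 768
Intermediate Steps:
(j + 2006) + 1507 = (-2745 + 2006) + 1507 = -739 + 1507 = 768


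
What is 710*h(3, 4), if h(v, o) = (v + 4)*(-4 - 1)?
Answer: -24850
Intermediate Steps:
h(v, o) = -20 - 5*v (h(v, o) = (4 + v)*(-5) = -20 - 5*v)
710*h(3, 4) = 710*(-20 - 5*3) = 710*(-20 - 15) = 710*(-35) = -24850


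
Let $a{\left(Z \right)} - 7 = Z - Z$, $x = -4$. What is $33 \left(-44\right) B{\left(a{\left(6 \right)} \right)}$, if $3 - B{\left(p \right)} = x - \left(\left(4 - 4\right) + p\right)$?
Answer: $-20328$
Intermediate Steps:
$a{\left(Z \right)} = 7$ ($a{\left(Z \right)} = 7 + \left(Z - Z\right) = 7 + 0 = 7$)
$B{\left(p \right)} = 7 + p$ ($B{\left(p \right)} = 3 - \left(-4 - \left(\left(4 - 4\right) + p\right)\right) = 3 - \left(-4 - \left(0 + p\right)\right) = 3 - \left(-4 - p\right) = 3 + \left(4 + p\right) = 7 + p$)
$33 \left(-44\right) B{\left(a{\left(6 \right)} \right)} = 33 \left(-44\right) \left(7 + 7\right) = \left(-1452\right) 14 = -20328$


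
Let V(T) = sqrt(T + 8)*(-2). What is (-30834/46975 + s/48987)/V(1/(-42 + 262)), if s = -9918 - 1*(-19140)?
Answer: 359087236*sqrt(96855)/1350783458775 ≈ 0.082732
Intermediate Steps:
s = 9222 (s = -9918 + 19140 = 9222)
V(T) = -2*sqrt(8 + T) (V(T) = sqrt(8 + T)*(-2) = -2*sqrt(8 + T))
(-30834/46975 + s/48987)/V(1/(-42 + 262)) = (-30834/46975 + 9222/48987)/((-2*sqrt(8 + 1/(-42 + 262)))) = (-30834*1/46975 + 9222*(1/48987))/((-2*sqrt(8 + 1/220))) = (-30834/46975 + 3074/16329)/((-2*sqrt(8 + 1/220))) = -359087236*(-sqrt(96855)/1761)/767054775 = -(-359087236)*sqrt(96855)/1350783458775 = 359087236*sqrt(96855)/1350783458775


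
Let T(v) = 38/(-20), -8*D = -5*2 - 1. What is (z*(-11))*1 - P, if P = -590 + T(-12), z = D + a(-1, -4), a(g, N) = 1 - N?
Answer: 20871/40 ≈ 521.78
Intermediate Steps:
D = 11/8 (D = -(-5*2 - 1)/8 = -(-10 - 1)/8 = -1/8*(-11) = 11/8 ≈ 1.3750)
z = 51/8 (z = 11/8 + (1 - 1*(-4)) = 11/8 + (1 + 4) = 11/8 + 5 = 51/8 ≈ 6.3750)
T(v) = -19/10 (T(v) = 38*(-1/20) = -19/10)
P = -5919/10 (P = -590 - 19/10 = -5919/10 ≈ -591.90)
(z*(-11))*1 - P = ((51/8)*(-11))*1 - 1*(-5919/10) = -561/8*1 + 5919/10 = -561/8 + 5919/10 = 20871/40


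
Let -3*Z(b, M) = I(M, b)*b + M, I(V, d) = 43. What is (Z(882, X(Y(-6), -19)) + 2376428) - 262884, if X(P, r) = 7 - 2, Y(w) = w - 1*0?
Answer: 6302701/3 ≈ 2.1009e+6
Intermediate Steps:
Y(w) = w (Y(w) = w + 0 = w)
X(P, r) = 5
Z(b, M) = -43*b/3 - M/3 (Z(b, M) = -(43*b + M)/3 = -(M + 43*b)/3 = -43*b/3 - M/3)
(Z(882, X(Y(-6), -19)) + 2376428) - 262884 = ((-43/3*882 - 1/3*5) + 2376428) - 262884 = ((-12642 - 5/3) + 2376428) - 262884 = (-37931/3 + 2376428) - 262884 = 7091353/3 - 262884 = 6302701/3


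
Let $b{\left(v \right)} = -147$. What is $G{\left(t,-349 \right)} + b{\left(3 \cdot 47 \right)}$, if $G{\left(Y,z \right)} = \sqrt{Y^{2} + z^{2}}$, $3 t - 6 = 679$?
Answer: $-147 + \frac{\sqrt{1565434}}{3} \approx 270.06$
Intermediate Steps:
$t = \frac{685}{3}$ ($t = 2 + \frac{1}{3} \cdot 679 = 2 + \frac{679}{3} = \frac{685}{3} \approx 228.33$)
$G{\left(t,-349 \right)} + b{\left(3 \cdot 47 \right)} = \sqrt{\left(\frac{685}{3}\right)^{2} + \left(-349\right)^{2}} - 147 = \sqrt{\frac{469225}{9} + 121801} - 147 = \sqrt{\frac{1565434}{9}} - 147 = \frac{\sqrt{1565434}}{3} - 147 = -147 + \frac{\sqrt{1565434}}{3}$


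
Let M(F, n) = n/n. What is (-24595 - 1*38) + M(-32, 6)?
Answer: -24632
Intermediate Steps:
M(F, n) = 1
(-24595 - 1*38) + M(-32, 6) = (-24595 - 1*38) + 1 = (-24595 - 38) + 1 = -24633 + 1 = -24632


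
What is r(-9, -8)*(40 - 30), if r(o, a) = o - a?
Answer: -10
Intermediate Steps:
r(-9, -8)*(40 - 30) = (-9 - 1*(-8))*(40 - 30) = (-9 + 8)*10 = -1*10 = -10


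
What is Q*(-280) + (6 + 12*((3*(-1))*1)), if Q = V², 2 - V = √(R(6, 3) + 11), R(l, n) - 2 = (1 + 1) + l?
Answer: -7030 + 1120*√21 ≈ -1897.5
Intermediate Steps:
R(l, n) = 4 + l (R(l, n) = 2 + ((1 + 1) + l) = 2 + (2 + l) = 4 + l)
V = 2 - √21 (V = 2 - √((4 + 6) + 11) = 2 - √(10 + 11) = 2 - √21 ≈ -2.5826)
Q = (2 - √21)² ≈ 6.6697
Q*(-280) + (6 + 12*((3*(-1))*1)) = (2 - √21)²*(-280) + (6 + 12*((3*(-1))*1)) = -280*(2 - √21)² + (6 + 12*(-3*1)) = -280*(2 - √21)² + (6 + 12*(-3)) = -280*(2 - √21)² + (6 - 36) = -280*(2 - √21)² - 30 = -30 - 280*(2 - √21)²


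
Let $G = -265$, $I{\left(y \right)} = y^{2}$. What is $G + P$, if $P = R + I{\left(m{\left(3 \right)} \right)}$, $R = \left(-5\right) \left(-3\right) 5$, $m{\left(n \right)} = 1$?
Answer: $-189$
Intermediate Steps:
$R = 75$ ($R = 15 \cdot 5 = 75$)
$P = 76$ ($P = 75 + 1^{2} = 75 + 1 = 76$)
$G + P = -265 + 76 = -189$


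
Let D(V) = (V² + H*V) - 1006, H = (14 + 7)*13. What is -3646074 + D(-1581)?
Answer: -1579132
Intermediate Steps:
H = 273 (H = 21*13 = 273)
D(V) = -1006 + V² + 273*V (D(V) = (V² + 273*V) - 1006 = -1006 + V² + 273*V)
-3646074 + D(-1581) = -3646074 + (-1006 + (-1581)² + 273*(-1581)) = -3646074 + (-1006 + 2499561 - 431613) = -3646074 + 2066942 = -1579132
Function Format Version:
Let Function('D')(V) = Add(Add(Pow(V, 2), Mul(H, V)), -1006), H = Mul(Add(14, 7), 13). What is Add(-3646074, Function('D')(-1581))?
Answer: -1579132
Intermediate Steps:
H = 273 (H = Mul(21, 13) = 273)
Function('D')(V) = Add(-1006, Pow(V, 2), Mul(273, V)) (Function('D')(V) = Add(Add(Pow(V, 2), Mul(273, V)), -1006) = Add(-1006, Pow(V, 2), Mul(273, V)))
Add(-3646074, Function('D')(-1581)) = Add(-3646074, Add(-1006, Pow(-1581, 2), Mul(273, -1581))) = Add(-3646074, Add(-1006, 2499561, -431613)) = Add(-3646074, 2066942) = -1579132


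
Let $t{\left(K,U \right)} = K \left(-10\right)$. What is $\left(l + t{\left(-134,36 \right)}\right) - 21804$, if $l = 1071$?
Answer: $-19393$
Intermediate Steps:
$t{\left(K,U \right)} = - 10 K$
$\left(l + t{\left(-134,36 \right)}\right) - 21804 = \left(1071 - -1340\right) - 21804 = \left(1071 + 1340\right) - 21804 = 2411 - 21804 = -19393$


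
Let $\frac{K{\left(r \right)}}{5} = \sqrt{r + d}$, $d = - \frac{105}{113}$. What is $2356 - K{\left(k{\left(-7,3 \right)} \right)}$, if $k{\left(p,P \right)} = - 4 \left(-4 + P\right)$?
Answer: $2356 - \frac{5 \sqrt{39211}}{113} \approx 2347.2$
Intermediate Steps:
$d = - \frac{105}{113}$ ($d = \left(-105\right) \frac{1}{113} = - \frac{105}{113} \approx -0.9292$)
$k{\left(p,P \right)} = 16 - 4 P$
$K{\left(r \right)} = 5 \sqrt{- \frac{105}{113} + r}$ ($K{\left(r \right)} = 5 \sqrt{r - \frac{105}{113}} = 5 \sqrt{- \frac{105}{113} + r}$)
$2356 - K{\left(k{\left(-7,3 \right)} \right)} = 2356 - \frac{5 \sqrt{-11865 + 12769 \left(16 - 12\right)}}{113} = 2356 - \frac{5 \sqrt{-11865 + 12769 \cdot 4}}{113} = 2356 - \frac{5 \sqrt{-11865 + 51076}}{113} = 2356 - \frac{5 \sqrt{39211}}{113}$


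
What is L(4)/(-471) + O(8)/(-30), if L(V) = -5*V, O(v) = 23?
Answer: -1137/1570 ≈ -0.72420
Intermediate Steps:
L(4)/(-471) + O(8)/(-30) = -5*4/(-471) + 23/(-30) = -20*(-1/471) + 23*(-1/30) = 20/471 - 23/30 = -1137/1570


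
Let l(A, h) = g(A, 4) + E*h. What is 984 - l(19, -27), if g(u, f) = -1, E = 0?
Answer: 985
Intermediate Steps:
l(A, h) = -1 (l(A, h) = -1 + 0*h = -1 + 0 = -1)
984 - l(19, -27) = 984 - 1*(-1) = 984 + 1 = 985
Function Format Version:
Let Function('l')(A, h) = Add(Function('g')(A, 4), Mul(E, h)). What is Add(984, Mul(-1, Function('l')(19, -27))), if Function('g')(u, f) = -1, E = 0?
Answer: 985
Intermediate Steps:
Function('l')(A, h) = -1 (Function('l')(A, h) = Add(-1, Mul(0, h)) = Add(-1, 0) = -1)
Add(984, Mul(-1, Function('l')(19, -27))) = Add(984, Mul(-1, -1)) = Add(984, 1) = 985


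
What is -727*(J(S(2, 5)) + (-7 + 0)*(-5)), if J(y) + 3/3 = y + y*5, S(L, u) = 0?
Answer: -24718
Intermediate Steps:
J(y) = -1 + 6*y (J(y) = -1 + (y + y*5) = -1 + (y + 5*y) = -1 + 6*y)
-727*(J(S(2, 5)) + (-7 + 0)*(-5)) = -727*((-1 + 6*0) + (-7 + 0)*(-5)) = -727*((-1 + 0) - 7*(-5)) = -727*(-1 + 35) = -727*34 = -24718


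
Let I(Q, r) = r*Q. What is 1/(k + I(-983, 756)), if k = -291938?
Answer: -1/1035086 ≈ -9.6610e-7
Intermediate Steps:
I(Q, r) = Q*r
1/(k + I(-983, 756)) = 1/(-291938 - 983*756) = 1/(-291938 - 743148) = 1/(-1035086) = -1/1035086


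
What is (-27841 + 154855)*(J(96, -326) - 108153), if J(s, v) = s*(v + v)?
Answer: -21687005430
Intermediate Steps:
J(s, v) = 2*s*v (J(s, v) = s*(2*v) = 2*s*v)
(-27841 + 154855)*(J(96, -326) - 108153) = (-27841 + 154855)*(2*96*(-326) - 108153) = 127014*(-62592 - 108153) = 127014*(-170745) = -21687005430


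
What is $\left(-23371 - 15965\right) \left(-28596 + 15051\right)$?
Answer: $532806120$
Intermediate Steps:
$\left(-23371 - 15965\right) \left(-28596 + 15051\right) = \left(-39336\right) \left(-13545\right) = 532806120$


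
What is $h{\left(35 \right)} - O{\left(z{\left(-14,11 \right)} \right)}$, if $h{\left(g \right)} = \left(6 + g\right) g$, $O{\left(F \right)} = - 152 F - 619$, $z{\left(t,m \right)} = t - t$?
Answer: $2054$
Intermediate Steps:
$z{\left(t,m \right)} = 0$
$O{\left(F \right)} = -619 - 152 F$
$h{\left(g \right)} = g \left(6 + g\right)$
$h{\left(35 \right)} - O{\left(z{\left(-14,11 \right)} \right)} = 35 \left(6 + 35\right) - \left(-619 - 0\right) = 35 \cdot 41 - \left(-619 + 0\right) = 1435 - -619 = 1435 + 619 = 2054$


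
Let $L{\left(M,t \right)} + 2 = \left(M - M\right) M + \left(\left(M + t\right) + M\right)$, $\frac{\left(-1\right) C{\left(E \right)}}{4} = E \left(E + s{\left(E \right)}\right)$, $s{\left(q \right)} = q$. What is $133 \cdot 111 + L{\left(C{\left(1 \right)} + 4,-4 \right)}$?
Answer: $14749$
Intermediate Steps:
$C{\left(E \right)} = - 8 E^{2}$ ($C{\left(E \right)} = - 4 E \left(E + E\right) = - 4 E 2 E = - 4 \cdot 2 E^{2} = - 8 E^{2}$)
$L{\left(M,t \right)} = -2 + t + 2 M$ ($L{\left(M,t \right)} = -2 + \left(\left(M - M\right) M + \left(\left(M + t\right) + M\right)\right) = -2 + \left(0 M + \left(t + 2 M\right)\right) = -2 + \left(0 + \left(t + 2 M\right)\right) = -2 + \left(t + 2 M\right) = -2 + t + 2 M$)
$133 \cdot 111 + L{\left(C{\left(1 \right)} + 4,-4 \right)} = 133 \cdot 111 - \left(6 - 2 \left(- 8 \cdot 1^{2} + 4\right)\right) = 14763 - \left(6 - 2 \left(\left(-8\right) 1 + 4\right)\right) = 14763 - \left(6 - 2 \left(-8 + 4\right)\right) = 14763 - 14 = 14749$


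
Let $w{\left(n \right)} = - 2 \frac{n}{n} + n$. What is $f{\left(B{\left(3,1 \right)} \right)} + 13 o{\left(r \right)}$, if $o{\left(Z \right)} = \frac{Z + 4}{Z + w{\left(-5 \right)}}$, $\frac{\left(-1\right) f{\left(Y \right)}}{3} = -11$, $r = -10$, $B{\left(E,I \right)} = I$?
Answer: $\frac{639}{17} \approx 37.588$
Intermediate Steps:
$f{\left(Y \right)} = 33$ ($f{\left(Y \right)} = \left(-3\right) \left(-11\right) = 33$)
$w{\left(n \right)} = -2 + n$ ($w{\left(n \right)} = \left(-2\right) 1 + n = -2 + n$)
$o{\left(Z \right)} = \frac{4 + Z}{-7 + Z}$ ($o{\left(Z \right)} = \frac{Z + 4}{Z - 7} = \frac{4 + Z}{Z - 7} = \frac{4 + Z}{-7 + Z}$)
$f{\left(B{\left(3,1 \right)} \right)} + 13 o{\left(r \right)} = 33 + 13 \frac{4 - 10}{-7 - 10} = 33 + 13 \frac{1}{-17} \left(-6\right) = 33 + 13 \left(\left(- \frac{1}{17}\right) \left(-6\right)\right) = 33 + 13 \cdot \frac{6}{17} = 33 + \frac{78}{17} = \frac{639}{17}$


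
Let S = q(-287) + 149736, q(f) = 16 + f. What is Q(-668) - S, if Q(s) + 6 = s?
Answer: -150139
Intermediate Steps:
Q(s) = -6 + s
S = 149465 (S = (16 - 287) + 149736 = -271 + 149736 = 149465)
Q(-668) - S = (-6 - 668) - 1*149465 = -674 - 149465 = -150139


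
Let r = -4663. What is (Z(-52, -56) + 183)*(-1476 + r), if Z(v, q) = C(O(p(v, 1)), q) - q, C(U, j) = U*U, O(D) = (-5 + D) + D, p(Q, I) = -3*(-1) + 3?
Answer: -1768032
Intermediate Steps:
p(Q, I) = 6 (p(Q, I) = 3 + 3 = 6)
O(D) = -5 + 2*D
C(U, j) = U**2
Z(v, q) = 49 - q (Z(v, q) = (-5 + 2*6)**2 - q = (-5 + 12)**2 - q = 7**2 - q = 49 - q)
(Z(-52, -56) + 183)*(-1476 + r) = ((49 - 1*(-56)) + 183)*(-1476 - 4663) = ((49 + 56) + 183)*(-6139) = (105 + 183)*(-6139) = 288*(-6139) = -1768032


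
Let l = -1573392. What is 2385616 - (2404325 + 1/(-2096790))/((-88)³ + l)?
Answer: 11279140918202737709/4727976286560 ≈ 2.3856e+6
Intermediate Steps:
2385616 - (2404325 + 1/(-2096790))/((-88)³ + l) = 2385616 - (2404325 + 1/(-2096790))/((-88)³ - 1573392) = 2385616 - (2404325 - 1/2096790)/(-681472 - 1573392) = 2385616 - 5041364616749/(2096790*(-2254864)) = 2385616 - 5041364616749*(-1)/(2096790*2254864) = 2385616 - 1*(-5041364616749/4727976286560) = 2385616 + 5041364616749/4727976286560 = 11279140918202737709/4727976286560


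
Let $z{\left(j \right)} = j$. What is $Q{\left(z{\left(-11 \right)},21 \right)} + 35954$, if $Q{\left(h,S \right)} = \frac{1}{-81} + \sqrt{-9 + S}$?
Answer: $\frac{2912273}{81} + 2 \sqrt{3} \approx 35957.0$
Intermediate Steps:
$Q{\left(h,S \right)} = - \frac{1}{81} + \sqrt{-9 + S}$
$Q{\left(z{\left(-11 \right)},21 \right)} + 35954 = \left(- \frac{1}{81} + \sqrt{-9 + 21}\right) + 35954 = \left(- \frac{1}{81} + \sqrt{12}\right) + 35954 = \left(- \frac{1}{81} + 2 \sqrt{3}\right) + 35954 = \frac{2912273}{81} + 2 \sqrt{3}$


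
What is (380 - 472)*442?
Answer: -40664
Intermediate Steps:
(380 - 472)*442 = -92*442 = -40664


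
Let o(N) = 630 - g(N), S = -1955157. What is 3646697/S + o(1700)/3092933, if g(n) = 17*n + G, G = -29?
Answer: -11334205081138/6047169605481 ≈ -1.8743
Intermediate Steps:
g(n) = -29 + 17*n (g(n) = 17*n - 29 = -29 + 17*n)
o(N) = 659 - 17*N (o(N) = 630 - (-29 + 17*N) = 630 + (29 - 17*N) = 659 - 17*N)
3646697/S + o(1700)/3092933 = 3646697/(-1955157) + (659 - 17*1700)/3092933 = 3646697*(-1/1955157) + (659 - 28900)*(1/3092933) = -3646697/1955157 - 28241*1/3092933 = -3646697/1955157 - 28241/3092933 = -11334205081138/6047169605481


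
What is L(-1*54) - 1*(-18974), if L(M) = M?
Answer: 18920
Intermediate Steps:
L(-1*54) - 1*(-18974) = -1*54 - 1*(-18974) = -54 + 18974 = 18920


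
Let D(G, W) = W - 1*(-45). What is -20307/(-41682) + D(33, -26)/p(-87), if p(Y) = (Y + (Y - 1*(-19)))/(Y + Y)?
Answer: 46982759/2153570 ≈ 21.816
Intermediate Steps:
D(G, W) = 45 + W (D(G, W) = W + 45 = 45 + W)
p(Y) = (19 + 2*Y)/(2*Y) (p(Y) = (Y + (Y + 19))/((2*Y)) = (Y + (19 + Y))*(1/(2*Y)) = (19 + 2*Y)*(1/(2*Y)) = (19 + 2*Y)/(2*Y))
-20307/(-41682) + D(33, -26)/p(-87) = -20307/(-41682) + (45 - 26)/(((19/2 - 87)/(-87))) = -20307*(-1/41682) + 19/((-1/87*(-155/2))) = 6769/13894 + 19/(155/174) = 6769/13894 + 19*(174/155) = 6769/13894 + 3306/155 = 46982759/2153570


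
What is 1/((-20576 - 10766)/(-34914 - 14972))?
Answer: 24943/15671 ≈ 1.5917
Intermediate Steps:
1/((-20576 - 10766)/(-34914 - 14972)) = 1/(-31342/(-49886)) = 1/(-31342*(-1/49886)) = 1/(15671/24943) = 24943/15671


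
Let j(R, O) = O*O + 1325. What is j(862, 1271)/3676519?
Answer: 1616766/3676519 ≈ 0.43975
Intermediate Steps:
j(R, O) = 1325 + O² (j(R, O) = O² + 1325 = 1325 + O²)
j(862, 1271)/3676519 = (1325 + 1271²)/3676519 = (1325 + 1615441)*(1/3676519) = 1616766*(1/3676519) = 1616766/3676519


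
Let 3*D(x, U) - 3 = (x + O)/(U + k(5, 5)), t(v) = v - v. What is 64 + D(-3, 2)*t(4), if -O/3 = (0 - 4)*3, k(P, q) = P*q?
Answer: 64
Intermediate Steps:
t(v) = 0
O = 36 (O = -3*(0 - 4)*3 = -(-12)*3 = -3*(-12) = 36)
D(x, U) = 1 + (36 + x)/(3*(25 + U)) (D(x, U) = 1 + ((x + 36)/(U + 5*5))/3 = 1 + ((36 + x)/(U + 25))/3 = 1 + ((36 + x)/(25 + U))/3 = 1 + (36 + x)/(3*(25 + U)))
64 + D(-3, 2)*t(4) = 64 + ((37 + 2 + (⅓)*(-3))/(25 + 2))*0 = 64 + ((37 + 2 - 1)/27)*0 = 64 + ((1/27)*38)*0 = 64 + (38/27)*0 = 64 + 0 = 64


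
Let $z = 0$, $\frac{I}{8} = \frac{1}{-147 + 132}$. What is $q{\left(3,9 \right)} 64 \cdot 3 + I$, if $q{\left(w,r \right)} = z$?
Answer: $- \frac{8}{15} \approx -0.53333$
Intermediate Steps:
$I = - \frac{8}{15}$ ($I = \frac{8}{-147 + 132} = \frac{8}{-15} = 8 \left(- \frac{1}{15}\right) = - \frac{8}{15} \approx -0.53333$)
$q{\left(w,r \right)} = 0$
$q{\left(3,9 \right)} 64 \cdot 3 + I = 0 \cdot 64 \cdot 3 - \frac{8}{15} = 0 \cdot 192 - \frac{8}{15} = 0 - \frac{8}{15} = - \frac{8}{15}$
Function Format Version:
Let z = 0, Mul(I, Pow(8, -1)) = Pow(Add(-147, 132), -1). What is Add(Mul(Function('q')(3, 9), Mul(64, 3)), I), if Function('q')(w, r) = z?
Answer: Rational(-8, 15) ≈ -0.53333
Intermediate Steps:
I = Rational(-8, 15) (I = Mul(8, Pow(Add(-147, 132), -1)) = Mul(8, Pow(-15, -1)) = Mul(8, Rational(-1, 15)) = Rational(-8, 15) ≈ -0.53333)
Function('q')(w, r) = 0
Add(Mul(Function('q')(3, 9), Mul(64, 3)), I) = Add(Mul(0, Mul(64, 3)), Rational(-8, 15)) = Add(Mul(0, 192), Rational(-8, 15)) = Add(0, Rational(-8, 15)) = Rational(-8, 15)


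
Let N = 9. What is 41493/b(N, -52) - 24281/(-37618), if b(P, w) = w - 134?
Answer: -129697284/583079 ≈ -222.44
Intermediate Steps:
b(P, w) = -134 + w
41493/b(N, -52) - 24281/(-37618) = 41493/(-134 - 52) - 24281/(-37618) = 41493/(-186) - 24281*(-1/37618) = 41493*(-1/186) + 24281/37618 = -13831/62 + 24281/37618 = -129697284/583079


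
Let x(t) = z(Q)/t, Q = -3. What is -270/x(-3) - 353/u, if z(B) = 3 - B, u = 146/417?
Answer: -127491/146 ≈ -873.23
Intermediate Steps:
u = 146/417 (u = 146*(1/417) = 146/417 ≈ 0.35012)
x(t) = 6/t (x(t) = (3 - 1*(-3))/t = (3 + 3)/t = 6/t)
-270/x(-3) - 353/u = -270/(6/(-3)) - 353/146/417 = -270/(6*(-⅓)) - 353*417/146 = -270/(-2) - 147201/146 = -270*(-½) - 147201/146 = 135 - 147201/146 = -127491/146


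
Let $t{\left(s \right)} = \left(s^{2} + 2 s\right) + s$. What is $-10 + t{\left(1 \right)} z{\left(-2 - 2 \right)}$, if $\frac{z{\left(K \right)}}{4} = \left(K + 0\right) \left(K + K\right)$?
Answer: $502$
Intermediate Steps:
$t{\left(s \right)} = s^{2} + 3 s$
$z{\left(K \right)} = 8 K^{2}$ ($z{\left(K \right)} = 4 \left(K + 0\right) \left(K + K\right) = 4 K 2 K = 4 \cdot 2 K^{2} = 8 K^{2}$)
$-10 + t{\left(1 \right)} z{\left(-2 - 2 \right)} = -10 + 1 \left(3 + 1\right) 8 \left(-2 - 2\right)^{2} = -10 + 1 \cdot 4 \cdot 8 \left(-2 - 2\right)^{2} = -10 + 4 \cdot 8 \left(-4\right)^{2} = -10 + 4 \cdot 8 \cdot 16 = -10 + 4 \cdot 128 = -10 + 512 = 502$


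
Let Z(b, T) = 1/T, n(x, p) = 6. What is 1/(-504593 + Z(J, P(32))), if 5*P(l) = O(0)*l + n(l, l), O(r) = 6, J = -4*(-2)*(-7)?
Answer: -198/99909409 ≈ -1.9818e-6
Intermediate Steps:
J = -56 (J = 8*(-7) = -56)
P(l) = 6/5 + 6*l/5 (P(l) = (6*l + 6)/5 = (6 + 6*l)/5 = 6/5 + 6*l/5)
1/(-504593 + Z(J, P(32))) = 1/(-504593 + 1/(6/5 + (6/5)*32)) = 1/(-504593 + 1/(6/5 + 192/5)) = 1/(-504593 + 1/(198/5)) = 1/(-504593 + 5/198) = 1/(-99909409/198) = -198/99909409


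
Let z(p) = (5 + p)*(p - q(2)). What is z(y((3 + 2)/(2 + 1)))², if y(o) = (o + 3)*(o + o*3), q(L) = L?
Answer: 7250522500/6561 ≈ 1.1051e+6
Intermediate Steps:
y(o) = 4*o*(3 + o) (y(o) = (3 + o)*(o + 3*o) = (3 + o)*(4*o) = 4*o*(3 + o))
z(p) = (-2 + p)*(5 + p) (z(p) = (5 + p)*(p - 1*2) = (5 + p)*(p - 2) = (5 + p)*(-2 + p) = (-2 + p)*(5 + p))
z(y((3 + 2)/(2 + 1)))² = (-10 + (4*((3 + 2)/(2 + 1))*(3 + (3 + 2)/(2 + 1)))² + 3*(4*((3 + 2)/(2 + 1))*(3 + (3 + 2)/(2 + 1))))² = (-10 + (4*(5/3)*(3 + 5/3))² + 3*(4*(5/3)*(3 + 5/3)))² = (-10 + (4*(5/3)*(14/3))² + 3*(4*(5/3)*(14/3)))² = (-10 + (280/9)² + 3*(280/9))² = (-10 + 78400/81 + 280/3)² = (85150/81)² = 7250522500/6561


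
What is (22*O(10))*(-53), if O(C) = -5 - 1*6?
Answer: 12826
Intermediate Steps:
O(C) = -11 (O(C) = -5 - 6 = -11)
(22*O(10))*(-53) = (22*(-11))*(-53) = -242*(-53) = 12826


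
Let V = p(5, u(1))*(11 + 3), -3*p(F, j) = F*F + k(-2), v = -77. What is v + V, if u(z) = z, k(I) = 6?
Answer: -665/3 ≈ -221.67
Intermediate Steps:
p(F, j) = -2 - F**2/3 (p(F, j) = -(F*F + 6)/3 = -(F**2 + 6)/3 = -(6 + F**2)/3 = -2 - F**2/3)
V = -434/3 (V = (-2 - 1/3*5**2)*(11 + 3) = (-2 - 1/3*25)*14 = (-2 - 25/3)*14 = -31/3*14 = -434/3 ≈ -144.67)
v + V = -77 - 434/3 = -665/3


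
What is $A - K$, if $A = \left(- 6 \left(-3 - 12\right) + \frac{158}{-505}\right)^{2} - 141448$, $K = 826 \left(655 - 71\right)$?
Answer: $- \frac{157041390536}{255025} \approx -6.1579 \cdot 10^{5}$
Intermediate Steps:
$K = 482384$ ($K = 826 \cdot 584 = 482384$)
$A = - \frac{34021410936}{255025}$ ($A = \left(\left(-6\right) \left(-15\right) + 158 \left(- \frac{1}{505}\right)\right)^{2} - 141448 = \left(90 - \frac{158}{505}\right)^{2} - 141448 = \left(\frac{45292}{505}\right)^{2} - 141448 = \frac{2051365264}{255025} - 141448 = - \frac{34021410936}{255025} \approx -1.334 \cdot 10^{5}$)
$A - K = - \frac{34021410936}{255025} - 482384 = - \frac{157041390536}{255025}$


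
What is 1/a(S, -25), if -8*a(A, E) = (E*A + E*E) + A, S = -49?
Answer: -8/1801 ≈ -0.0044420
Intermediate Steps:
a(A, E) = -A/8 - E²/8 - A*E/8 (a(A, E) = -((E*A + E*E) + A)/8 = -((A*E + E²) + A)/8 = -((E² + A*E) + A)/8 = -(A + E² + A*E)/8 = -A/8 - E²/8 - A*E/8)
1/a(S, -25) = 1/(-⅛*(-49) - ⅛*(-25)² - ⅛*(-49)*(-25)) = 1/(49/8 - ⅛*625 - 1225/8) = 1/(49/8 - 625/8 - 1225/8) = 1/(-1801/8) = -8/1801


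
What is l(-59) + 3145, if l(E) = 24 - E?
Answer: 3228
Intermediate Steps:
l(-59) + 3145 = (24 - 1*(-59)) + 3145 = (24 + 59) + 3145 = 83 + 3145 = 3228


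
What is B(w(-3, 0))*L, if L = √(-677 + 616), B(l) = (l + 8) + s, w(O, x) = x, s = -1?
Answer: 7*I*√61 ≈ 54.672*I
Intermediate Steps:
B(l) = 7 + l (B(l) = (l + 8) - 1 = (8 + l) - 1 = 7 + l)
L = I*√61 (L = √(-61) = I*√61 ≈ 7.8102*I)
B(w(-3, 0))*L = (7 + 0)*(I*√61) = 7*(I*√61) = 7*I*√61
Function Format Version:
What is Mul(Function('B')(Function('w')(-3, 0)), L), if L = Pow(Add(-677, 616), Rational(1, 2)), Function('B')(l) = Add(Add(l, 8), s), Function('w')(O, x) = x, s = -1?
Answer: Mul(7, I, Pow(61, Rational(1, 2))) ≈ Mul(54.672, I)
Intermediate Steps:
Function('B')(l) = Add(7, l) (Function('B')(l) = Add(Add(l, 8), -1) = Add(Add(8, l), -1) = Add(7, l))
L = Mul(I, Pow(61, Rational(1, 2))) (L = Pow(-61, Rational(1, 2)) = Mul(I, Pow(61, Rational(1, 2))) ≈ Mul(7.8102, I))
Mul(Function('B')(Function('w')(-3, 0)), L) = Mul(Add(7, 0), Mul(I, Pow(61, Rational(1, 2)))) = Mul(7, Mul(I, Pow(61, Rational(1, 2)))) = Mul(7, I, Pow(61, Rational(1, 2)))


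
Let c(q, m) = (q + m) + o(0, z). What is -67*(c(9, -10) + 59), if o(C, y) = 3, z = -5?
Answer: -4087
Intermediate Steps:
c(q, m) = 3 + m + q (c(q, m) = (q + m) + 3 = (m + q) + 3 = 3 + m + q)
-67*(c(9, -10) + 59) = -67*((3 - 10 + 9) + 59) = -67*(2 + 59) = -67*61 = -4087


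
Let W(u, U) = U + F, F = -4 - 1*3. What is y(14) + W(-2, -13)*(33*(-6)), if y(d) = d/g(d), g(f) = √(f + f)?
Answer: 3960 + √7 ≈ 3962.6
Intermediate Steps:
g(f) = √2*√f (g(f) = √(2*f) = √2*√f)
y(d) = √2*√d/2 (y(d) = d/((√2*√d)) = d*(√2/(2*√d)) = √2*√d/2)
F = -7 (F = -4 - 3 = -7)
W(u, U) = -7 + U (W(u, U) = U - 7 = -7 + U)
y(14) + W(-2, -13)*(33*(-6)) = √2*√14/2 + (-7 - 13)*(33*(-6)) = √7 - 20*(-198) = √7 + 3960 = 3960 + √7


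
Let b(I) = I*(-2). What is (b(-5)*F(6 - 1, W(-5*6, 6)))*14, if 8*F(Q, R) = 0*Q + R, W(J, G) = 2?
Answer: 35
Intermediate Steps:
b(I) = -2*I
F(Q, R) = R/8 (F(Q, R) = (0*Q + R)/8 = (0 + R)/8 = R/8)
(b(-5)*F(6 - 1, W(-5*6, 6)))*14 = ((-2*(-5))*((1/8)*2))*14 = (10*(1/4))*14 = (5/2)*14 = 35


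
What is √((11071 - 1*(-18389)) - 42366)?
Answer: 3*I*√1434 ≈ 113.6*I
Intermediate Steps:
√((11071 - 1*(-18389)) - 42366) = √((11071 + 18389) - 42366) = √(29460 - 42366) = √(-12906) = 3*I*√1434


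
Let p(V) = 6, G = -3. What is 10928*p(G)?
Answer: 65568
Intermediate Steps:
10928*p(G) = 10928*6 = 65568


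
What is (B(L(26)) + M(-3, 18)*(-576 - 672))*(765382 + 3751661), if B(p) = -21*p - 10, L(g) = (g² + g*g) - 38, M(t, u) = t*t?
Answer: -175423881948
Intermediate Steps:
M(t, u) = t²
L(g) = -38 + 2*g² (L(g) = (g² + g²) - 38 = 2*g² - 38 = -38 + 2*g²)
B(p) = -10 - 21*p
(B(L(26)) + M(-3, 18)*(-576 - 672))*(765382 + 3751661) = ((-10 - 21*(-38 + 2*26²)) + (-3)²*(-576 - 672))*(765382 + 3751661) = ((-10 - 21*(-38 + 2*676)) + 9*(-1248))*4517043 = ((-10 - 21*(-38 + 1352)) - 11232)*4517043 = ((-10 - 21*1314) - 11232)*4517043 = ((-10 - 27594) - 11232)*4517043 = (-27604 - 11232)*4517043 = -38836*4517043 = -175423881948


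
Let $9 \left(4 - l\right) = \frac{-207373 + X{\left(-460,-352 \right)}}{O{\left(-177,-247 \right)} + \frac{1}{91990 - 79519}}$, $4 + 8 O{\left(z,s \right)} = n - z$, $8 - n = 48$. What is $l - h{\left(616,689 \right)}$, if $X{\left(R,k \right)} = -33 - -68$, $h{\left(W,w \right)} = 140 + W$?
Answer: $\frac{3153315872}{4975953} \approx 633.71$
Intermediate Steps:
$n = -40$ ($n = 8 - 48 = -40$)
$O{\left(z,s \right)} = - \frac{11}{2} - \frac{z}{8}$ ($O{\left(z,s \right)} = - \frac{1}{2} + \frac{-40 - z}{8} = - \frac{1}{2} - \left(5 + \frac{z}{8}\right) = - \frac{11}{2} - \frac{z}{8}$)
$X{\left(R,k \right)} = 35$ ($X{\left(R,k \right)} = -33 + 68 = 35$)
$l = \frac{6915136340}{4975953}$ ($l = 4 - \frac{\left(-207373 + 35\right) \frac{1}{\left(- \frac{11}{2} - - \frac{177}{8}\right) + \frac{1}{91990 - 79519}}}{9} = 4 - \frac{\left(-207338\right) \frac{1}{\left(- \frac{11}{2} + \frac{177}{8}\right) + \frac{1}{12471}}}{9} = 4 - \frac{\left(-207338\right) \frac{1}{\frac{133}{8} + \frac{1}{12471}}}{9} = 4 - \frac{\left(-207338\right) \frac{1}{\frac{1658651}{99768}}}{9} = 4 - \frac{\left(-207338\right) \frac{99768}{1658651}}{9} = 4 - - \frac{6895232528}{4975953} = 4 + \frac{6895232528}{4975953} = \frac{6915136340}{4975953} \approx 1389.7$)
$l - h{\left(616,689 \right)} = \frac{6915136340}{4975953} - \left(140 + 616\right) = \frac{6915136340}{4975953} - 756 = \frac{3153315872}{4975953}$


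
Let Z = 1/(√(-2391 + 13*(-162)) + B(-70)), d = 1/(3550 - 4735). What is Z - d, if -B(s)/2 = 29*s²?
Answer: 80432867497/95712028728945 - I*√4497/80769644497 ≈ 0.00084036 - 8.3026e-10*I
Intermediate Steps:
B(s) = -58*s²
d = -1/1185 (d = 1/(-1185) = -1/1185 ≈ -0.00084388)
Z = 1/(-284200 + I*√4497) (Z = 1/(√(-2391 + 13*(-162)) - 58*(-70)²) = 1/(√(-2391 - 2106) - 58*4900) = 1/(√(-4497) - 284200) = 1/(I*√4497 - 284200) = 1/(-284200 + I*√4497) ≈ -3.5186e-6 - 8.3e-10*I)
Z - d = (-284200/80769644497 - I*√4497/80769644497) - 1*(-1/1185) = (-284200/80769644497 - I*√4497/80769644497) + 1/1185 = 80432867497/95712028728945 - I*√4497/80769644497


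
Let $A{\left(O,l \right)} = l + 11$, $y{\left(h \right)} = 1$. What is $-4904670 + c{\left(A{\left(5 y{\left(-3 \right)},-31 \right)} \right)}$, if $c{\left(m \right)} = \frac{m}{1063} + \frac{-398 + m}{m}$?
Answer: $- \frac{52136420133}{10630} \approx -4.9046 \cdot 10^{6}$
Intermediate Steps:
$A{\left(O,l \right)} = 11 + l$
$c{\left(m \right)} = \frac{m}{1063} + \frac{-398 + m}{m}$ ($c{\left(m \right)} = m \frac{1}{1063} + \frac{-398 + m}{m} = \frac{m}{1063} + \frac{-398 + m}{m}$)
$-4904670 + c{\left(A{\left(5 y{\left(-3 \right)},-31 \right)} \right)} = -4904670 + \left(1 - \frac{398}{11 - 31} + \frac{11 - 31}{1063}\right) = -4904670 + \left(1 - \frac{398}{-20} + \frac{1}{1063} \left(-20\right)\right) = -4904670 - - \frac{221967}{10630} = -4904670 + \left(1 + \frac{199}{10} - \frac{20}{1063}\right) = -4904670 + \frac{221967}{10630} = - \frac{52136420133}{10630}$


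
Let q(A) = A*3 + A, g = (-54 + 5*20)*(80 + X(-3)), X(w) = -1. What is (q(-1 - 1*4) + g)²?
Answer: 13060996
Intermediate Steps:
g = 3634 (g = (-54 + 5*20)*(80 - 1) = (-54 + 100)*79 = 46*79 = 3634)
q(A) = 4*A (q(A) = 3*A + A = 4*A)
(q(-1 - 1*4) + g)² = (4*(-1 - 1*4) + 3634)² = (4*(-1 - 4) + 3634)² = (4*(-5) + 3634)² = (-20 + 3634)² = 3614² = 13060996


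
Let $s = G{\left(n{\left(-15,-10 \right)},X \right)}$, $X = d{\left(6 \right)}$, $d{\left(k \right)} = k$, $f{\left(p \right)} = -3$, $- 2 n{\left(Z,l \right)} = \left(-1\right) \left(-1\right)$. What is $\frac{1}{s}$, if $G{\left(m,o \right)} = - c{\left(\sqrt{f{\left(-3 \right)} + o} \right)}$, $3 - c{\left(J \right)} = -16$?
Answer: $- \frac{1}{19} \approx -0.052632$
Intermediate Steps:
$n{\left(Z,l \right)} = - \frac{1}{2}$ ($n{\left(Z,l \right)} = - \frac{\left(-1\right) \left(-1\right)}{2} = \left(- \frac{1}{2}\right) 1 = - \frac{1}{2}$)
$c{\left(J \right)} = 19$ ($c{\left(J \right)} = 3 - -16 = 3 + 16 = 19$)
$X = 6$
$G{\left(m,o \right)} = -19$ ($G{\left(m,o \right)} = \left(-1\right) 19 = -19$)
$s = -19$
$\frac{1}{s} = \frac{1}{-19} = - \frac{1}{19}$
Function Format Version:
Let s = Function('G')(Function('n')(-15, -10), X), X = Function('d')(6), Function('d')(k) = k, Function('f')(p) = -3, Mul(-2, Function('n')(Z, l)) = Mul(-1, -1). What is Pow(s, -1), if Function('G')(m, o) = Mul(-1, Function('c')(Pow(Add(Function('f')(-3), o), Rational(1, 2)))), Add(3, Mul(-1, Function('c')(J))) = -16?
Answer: Rational(-1, 19) ≈ -0.052632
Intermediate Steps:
Function('n')(Z, l) = Rational(-1, 2) (Function('n')(Z, l) = Mul(Rational(-1, 2), Mul(-1, -1)) = Mul(Rational(-1, 2), 1) = Rational(-1, 2))
Function('c')(J) = 19 (Function('c')(J) = Add(3, Mul(-1, -16)) = Add(3, 16) = 19)
X = 6
Function('G')(m, o) = -19 (Function('G')(m, o) = Mul(-1, 19) = -19)
s = -19
Pow(s, -1) = Pow(-19, -1) = Rational(-1, 19)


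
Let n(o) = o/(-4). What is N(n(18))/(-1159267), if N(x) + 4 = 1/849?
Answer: 3395/984217683 ≈ 3.4494e-6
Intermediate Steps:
n(o) = -o/4 (n(o) = o*(-1/4) = -o/4)
N(x) = -3395/849 (N(x) = -4 + 1/849 = -3395/849)
N(n(18))/(-1159267) = -3395/849/(-1159267) = -3395/849*(-1/1159267) = 3395/984217683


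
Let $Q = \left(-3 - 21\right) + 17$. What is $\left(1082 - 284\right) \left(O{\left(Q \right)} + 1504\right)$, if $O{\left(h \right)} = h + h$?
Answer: $1189020$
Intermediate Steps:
$Q = -7$ ($Q = -24 + 17 = -7$)
$O{\left(h \right)} = 2 h$
$\left(1082 - 284\right) \left(O{\left(Q \right)} + 1504\right) = \left(1082 - 284\right) \left(2 \left(-7\right) + 1504\right) = 798 \left(-14 + 1504\right) = 798 \cdot 1490 = 1189020$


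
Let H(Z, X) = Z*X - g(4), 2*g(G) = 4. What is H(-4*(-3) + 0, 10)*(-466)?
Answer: -54988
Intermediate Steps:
g(G) = 2 (g(G) = (½)*4 = 2)
H(Z, X) = -2 + X*Z (H(Z, X) = Z*X - 1*2 = X*Z - 2 = -2 + X*Z)
H(-4*(-3) + 0, 10)*(-466) = (-2 + 10*(-4*(-3) + 0))*(-466) = (-2 + 10*(12 + 0))*(-466) = (-2 + 10*12)*(-466) = (-2 + 120)*(-466) = 118*(-466) = -54988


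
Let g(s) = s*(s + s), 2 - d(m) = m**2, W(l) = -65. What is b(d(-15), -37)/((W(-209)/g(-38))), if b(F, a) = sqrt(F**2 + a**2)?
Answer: -2888*sqrt(51098)/65 ≈ -10044.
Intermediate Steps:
d(m) = 2 - m**2
g(s) = 2*s**2 (g(s) = s*(2*s) = 2*s**2)
b(d(-15), -37)/((W(-209)/g(-38))) = sqrt((2 - 1*(-15)**2)**2 + (-37)**2)/((-65/(2*(-38)**2))) = sqrt((2 - 1*225)**2 + 1369)/((-65/(2*1444))) = sqrt((2 - 225)**2 + 1369)/((-65/2888)) = sqrt((-223)**2 + 1369)/((-65*1/2888)) = sqrt(49729 + 1369)/(-65/2888) = sqrt(51098)*(-2888/65) = -2888*sqrt(51098)/65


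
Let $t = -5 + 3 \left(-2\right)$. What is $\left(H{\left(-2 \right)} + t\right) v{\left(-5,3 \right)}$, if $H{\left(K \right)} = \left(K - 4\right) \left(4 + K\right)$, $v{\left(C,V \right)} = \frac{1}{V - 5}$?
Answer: $\frac{23}{2} \approx 11.5$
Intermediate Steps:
$v{\left(C,V \right)} = \frac{1}{-5 + V}$
$t = -11$ ($t = -5 - 6 = -11$)
$H{\left(K \right)} = \left(-4 + K\right) \left(4 + K\right)$
$\left(H{\left(-2 \right)} + t\right) v{\left(-5,3 \right)} = \frac{\left(-16 + \left(-2\right)^{2}\right) - 11}{-5 + 3} = \frac{\left(-16 + 4\right) - 11}{-2} = \left(-12 - 11\right) \left(- \frac{1}{2}\right) = \left(-23\right) \left(- \frac{1}{2}\right) = \frac{23}{2}$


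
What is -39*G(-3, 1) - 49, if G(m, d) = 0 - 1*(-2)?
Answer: -127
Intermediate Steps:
G(m, d) = 2 (G(m, d) = 0 + 2 = 2)
-39*G(-3, 1) - 49 = -39*2 - 49 = -78 - 49 = -127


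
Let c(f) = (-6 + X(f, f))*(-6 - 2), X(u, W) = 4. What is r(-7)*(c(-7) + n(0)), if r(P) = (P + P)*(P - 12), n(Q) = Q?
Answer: 4256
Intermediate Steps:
r(P) = 2*P*(-12 + P) (r(P) = (2*P)*(-12 + P) = 2*P*(-12 + P))
c(f) = 16 (c(f) = (-6 + 4)*(-6 - 2) = -2*(-8) = 16)
r(-7)*(c(-7) + n(0)) = (2*(-7)*(-12 - 7))*(16 + 0) = (2*(-7)*(-19))*16 = 266*16 = 4256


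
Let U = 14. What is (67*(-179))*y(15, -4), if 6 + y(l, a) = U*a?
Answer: 743566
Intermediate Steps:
y(l, a) = -6 + 14*a
(67*(-179))*y(15, -4) = (67*(-179))*(-6 + 14*(-4)) = -11993*(-6 - 56) = -11993*(-62) = 743566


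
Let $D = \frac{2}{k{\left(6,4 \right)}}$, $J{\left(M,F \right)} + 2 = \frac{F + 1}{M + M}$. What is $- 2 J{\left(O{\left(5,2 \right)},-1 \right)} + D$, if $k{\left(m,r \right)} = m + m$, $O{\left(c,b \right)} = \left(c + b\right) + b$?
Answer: $\frac{25}{6} \approx 4.1667$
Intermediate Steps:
$O{\left(c,b \right)} = c + 2 b$ ($O{\left(c,b \right)} = \left(b + c\right) + b = c + 2 b$)
$J{\left(M,F \right)} = -2 + \frac{1 + F}{2 M}$ ($J{\left(M,F \right)} = -2 + \frac{F + 1}{M + M} = -2 + \frac{1 + F}{2 M}$)
$k{\left(m,r \right)} = 2 m$
$D = \frac{1}{6}$ ($D = \frac{2}{2 \cdot 6} = \frac{2}{12} = 2 \cdot \frac{1}{12} = \frac{1}{6} \approx 0.16667$)
$- 2 J{\left(O{\left(5,2 \right)},-1 \right)} + D = - 2 \frac{1 - 1 - 4 \left(5 + 2 \cdot 2\right)}{2 \left(5 + 2 \cdot 2\right)} + \frac{1}{6} = - 2 \frac{1 - 1 - 4 \left(5 + 4\right)}{2 \left(5 + 4\right)} + \frac{1}{6} = - 2 \frac{1 - 1 - 36}{2 \cdot 9} + \frac{1}{6} = - 2 \cdot \frac{1}{2} \cdot \frac{1}{9} \left(1 - 1 - 36\right) + \frac{1}{6} = - 2 \cdot \frac{1}{2} \cdot \frac{1}{9} \left(-36\right) + \frac{1}{6} = \left(-2\right) \left(-2\right) + \frac{1}{6} = 4 + \frac{1}{6} = \frac{25}{6}$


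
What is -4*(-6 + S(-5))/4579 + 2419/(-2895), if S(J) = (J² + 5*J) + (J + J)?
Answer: -10891321/13256205 ≈ -0.82160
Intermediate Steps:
S(J) = J² + 7*J (S(J) = (J² + 5*J) + 2*J = J² + 7*J)
-4*(-6 + S(-5))/4579 + 2419/(-2895) = -4*(-6 - 5*(7 - 5))/4579 + 2419/(-2895) = -4*(-6 - 5*2)*(1/4579) + 2419*(-1/2895) = -4*(-6 - 10)*(1/4579) - 2419/2895 = -4*(-16)*(1/4579) - 2419/2895 = 64*(1/4579) - 2419/2895 = 64/4579 - 2419/2895 = -10891321/13256205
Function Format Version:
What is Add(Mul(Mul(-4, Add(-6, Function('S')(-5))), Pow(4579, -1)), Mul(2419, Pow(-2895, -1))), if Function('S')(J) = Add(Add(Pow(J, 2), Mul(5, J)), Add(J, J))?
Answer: Rational(-10891321, 13256205) ≈ -0.82160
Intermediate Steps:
Function('S')(J) = Add(Pow(J, 2), Mul(7, J)) (Function('S')(J) = Add(Add(Pow(J, 2), Mul(5, J)), Mul(2, J)) = Add(Pow(J, 2), Mul(7, J)))
Add(Mul(Mul(-4, Add(-6, Function('S')(-5))), Pow(4579, -1)), Mul(2419, Pow(-2895, -1))) = Add(Mul(Mul(-4, Add(-6, Mul(-5, Add(7, -5)))), Pow(4579, -1)), Mul(2419, Pow(-2895, -1))) = Add(Mul(Mul(-4, Add(-6, Mul(-5, 2))), Rational(1, 4579)), Mul(2419, Rational(-1, 2895))) = Add(Mul(Mul(-4, Add(-6, -10)), Rational(1, 4579)), Rational(-2419, 2895)) = Add(Mul(Mul(-4, -16), Rational(1, 4579)), Rational(-2419, 2895)) = Add(Mul(64, Rational(1, 4579)), Rational(-2419, 2895)) = Add(Rational(64, 4579), Rational(-2419, 2895)) = Rational(-10891321, 13256205)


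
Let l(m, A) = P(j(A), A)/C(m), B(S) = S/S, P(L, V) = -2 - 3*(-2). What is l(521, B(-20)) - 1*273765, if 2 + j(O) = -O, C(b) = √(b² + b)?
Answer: -273765 + 2*√30218/45327 ≈ -2.7377e+5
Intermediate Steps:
C(b) = √(b + b²)
j(O) = -2 - O
P(L, V) = 4 (P(L, V) = -2 + 6 = 4)
B(S) = 1
l(m, A) = 4/√(m*(1 + m)) (l(m, A) = 4/(√(m*(1 + m))) = 4/√(m*(1 + m)))
l(521, B(-20)) - 1*273765 = 4/√(521*(1 + 521)) - 1*273765 = 4/√(521*522) - 273765 = 4/√271962 - 273765 = 4*(√30218/90654) - 273765 = 2*√30218/45327 - 273765 = -273765 + 2*√30218/45327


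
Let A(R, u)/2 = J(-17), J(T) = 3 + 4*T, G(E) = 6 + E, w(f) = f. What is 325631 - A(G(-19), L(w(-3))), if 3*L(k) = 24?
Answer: 325761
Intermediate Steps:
L(k) = 8 (L(k) = (⅓)*24 = 8)
A(R, u) = -130 (A(R, u) = 2*(3 + 4*(-17)) = 2*(3 - 68) = 2*(-65) = -130)
325631 - A(G(-19), L(w(-3))) = 325631 - 1*(-130) = 325631 + 130 = 325761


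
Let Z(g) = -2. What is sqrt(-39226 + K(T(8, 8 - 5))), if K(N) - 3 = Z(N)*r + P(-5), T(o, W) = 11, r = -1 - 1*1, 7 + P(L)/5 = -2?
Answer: 4*I*sqrt(2454) ≈ 198.15*I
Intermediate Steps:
P(L) = -45 (P(L) = -35 + 5*(-2) = -35 - 10 = -45)
r = -2 (r = -1 - 1 = -2)
K(N) = -38 (K(N) = 3 + (-2*(-2) - 45) = 3 + (4 - 45) = 3 - 41 = -38)
sqrt(-39226 + K(T(8, 8 - 5))) = sqrt(-39226 - 38) = sqrt(-39264) = 4*I*sqrt(2454)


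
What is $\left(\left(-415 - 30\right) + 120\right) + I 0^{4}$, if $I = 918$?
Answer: $-325$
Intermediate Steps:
$\left(\left(-415 - 30\right) + 120\right) + I 0^{4} = \left(\left(-415 - 30\right) + 120\right) + 918 \cdot 0^{4} = \left(-445 + 120\right) + 918 \cdot 0 = -325 + 0 = -325$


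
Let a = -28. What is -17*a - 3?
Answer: 473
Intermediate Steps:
-17*a - 3 = -17*(-28) - 3 = 476 - 3 = 473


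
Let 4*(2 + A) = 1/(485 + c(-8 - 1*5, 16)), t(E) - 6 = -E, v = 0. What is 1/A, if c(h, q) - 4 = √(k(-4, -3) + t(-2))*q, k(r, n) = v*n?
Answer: -7584380/15164849 + 128*√2/15164849 ≈ -0.50012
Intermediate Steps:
k(r, n) = 0 (k(r, n) = 0*n = 0)
t(E) = 6 - E
c(h, q) = 4 + 2*q*√2 (c(h, q) = 4 + √(0 + (6 - 1*(-2)))*q = 4 + √(0 + (6 + 2))*q = 4 + √(0 + 8)*q = 4 + √8*q = 4 + (2*√2)*q = 4 + 2*q*√2)
A = -2 + 1/(4*(489 + 32*√2)) (A = -2 + 1/(4*(485 + (4 + 2*16*√2))) = -2 + 1/(4*(485 + (4 + 32*√2))) = -2 + 1/(4*(489 + 32*√2)) ≈ -1.9995)
1/A = 1/(-1896095/948292 - 8*√2/237073)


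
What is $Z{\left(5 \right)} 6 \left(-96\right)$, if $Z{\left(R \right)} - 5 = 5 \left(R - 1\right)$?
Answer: $-14400$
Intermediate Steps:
$Z{\left(R \right)} = 5 R$ ($Z{\left(R \right)} = 5 + 5 \left(R - 1\right) = 5 + 5 \left(-1 + R\right) = 5 + \left(-5 + 5 R\right) = 5 R$)
$Z{\left(5 \right)} 6 \left(-96\right) = 5 \cdot 5 \cdot 6 \left(-96\right) = 25 \cdot 6 \left(-96\right) = 150 \left(-96\right) = -14400$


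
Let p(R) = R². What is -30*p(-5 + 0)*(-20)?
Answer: 15000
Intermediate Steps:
-30*p(-5 + 0)*(-20) = -30*(-5 + 0)²*(-20) = -30*(-5)²*(-20) = -30*25*(-20) = -750*(-20) = 15000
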